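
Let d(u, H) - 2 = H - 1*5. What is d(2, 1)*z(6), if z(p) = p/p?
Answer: -2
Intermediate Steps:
d(u, H) = -3 + H (d(u, H) = 2 + (H - 1*5) = 2 + (H - 5) = 2 + (-5 + H) = -3 + H)
z(p) = 1
d(2, 1)*z(6) = (-3 + 1)*1 = -2*1 = -2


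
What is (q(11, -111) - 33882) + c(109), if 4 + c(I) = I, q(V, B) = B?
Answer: -33888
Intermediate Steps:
c(I) = -4 + I
(q(11, -111) - 33882) + c(109) = (-111 - 33882) + (-4 + 109) = -33993 + 105 = -33888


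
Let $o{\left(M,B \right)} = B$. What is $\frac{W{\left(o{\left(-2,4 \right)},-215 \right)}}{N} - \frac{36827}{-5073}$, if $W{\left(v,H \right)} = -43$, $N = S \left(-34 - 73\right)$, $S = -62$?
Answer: $\frac{244092179}{33654282} \approx 7.2529$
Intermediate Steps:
$N = 6634$ ($N = - 62 \left(-34 - 73\right) = \left(-62\right) \left(-107\right) = 6634$)
$\frac{W{\left(o{\left(-2,4 \right)},-215 \right)}}{N} - \frac{36827}{-5073} = - \frac{43}{6634} - \frac{36827}{-5073} = \left(-43\right) \frac{1}{6634} - - \frac{36827}{5073} = - \frac{43}{6634} + \frac{36827}{5073} = \frac{244092179}{33654282}$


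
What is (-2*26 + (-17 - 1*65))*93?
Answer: -12462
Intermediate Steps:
(-2*26 + (-17 - 1*65))*93 = (-52 + (-17 - 65))*93 = (-52 - 82)*93 = -134*93 = -12462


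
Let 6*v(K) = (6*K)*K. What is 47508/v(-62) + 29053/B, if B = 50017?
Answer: 621971842/48066337 ≈ 12.940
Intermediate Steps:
v(K) = K² (v(K) = ((6*K)*K)/6 = (6*K²)/6 = K²)
47508/v(-62) + 29053/B = 47508/((-62)²) + 29053/50017 = 47508/3844 + 29053*(1/50017) = 47508*(1/3844) + 29053/50017 = 11877/961 + 29053/50017 = 621971842/48066337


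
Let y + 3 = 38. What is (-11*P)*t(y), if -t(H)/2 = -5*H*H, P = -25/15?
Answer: 673750/3 ≈ 2.2458e+5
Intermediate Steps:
P = -5/3 (P = -25*1/15 = -5/3 ≈ -1.6667)
y = 35 (y = -3 + 38 = 35)
t(H) = 10*H² (t(H) = -(-10)*H*H = -(-10)*H² = 10*H²)
(-11*P)*t(y) = (-11*(-5/3))*(10*35²) = 55*(10*1225)/3 = (55/3)*12250 = 673750/3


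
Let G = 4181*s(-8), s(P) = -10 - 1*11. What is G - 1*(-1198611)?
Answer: 1110810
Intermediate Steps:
s(P) = -21 (s(P) = -10 - 11 = -21)
G = -87801 (G = 4181*(-21) = -87801)
G - 1*(-1198611) = -87801 - 1*(-1198611) = -87801 + 1198611 = 1110810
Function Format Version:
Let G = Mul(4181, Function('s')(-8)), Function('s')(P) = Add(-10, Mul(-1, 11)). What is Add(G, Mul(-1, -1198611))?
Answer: 1110810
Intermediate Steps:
Function('s')(P) = -21 (Function('s')(P) = Add(-10, -11) = -21)
G = -87801 (G = Mul(4181, -21) = -87801)
Add(G, Mul(-1, -1198611)) = Add(-87801, Mul(-1, -1198611)) = Add(-87801, 1198611) = 1110810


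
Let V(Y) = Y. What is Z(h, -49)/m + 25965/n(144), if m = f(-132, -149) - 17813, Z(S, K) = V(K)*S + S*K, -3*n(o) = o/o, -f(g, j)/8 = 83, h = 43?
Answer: -1439261701/18477 ≈ -77895.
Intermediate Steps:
f(g, j) = -664 (f(g, j) = -8*83 = -664)
n(o) = -⅓ (n(o) = -o/(3*o) = -⅓*1 = -⅓)
Z(S, K) = 2*K*S (Z(S, K) = K*S + S*K = K*S + K*S = 2*K*S)
m = -18477 (m = -664 - 17813 = -18477)
Z(h, -49)/m + 25965/n(144) = (2*(-49)*43)/(-18477) + 25965/(-⅓) = -4214*(-1/18477) + 25965*(-3) = 4214/18477 - 77895 = -1439261701/18477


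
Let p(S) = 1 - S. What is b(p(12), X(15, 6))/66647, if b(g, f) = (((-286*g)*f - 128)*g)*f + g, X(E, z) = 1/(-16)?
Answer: -29975/8530816 ≈ -0.0035137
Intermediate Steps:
X(E, z) = -1/16
b(g, f) = g + f*g*(-128 - 286*f*g) (b(g, f) = ((-286*f*g - 128)*g)*f + g = ((-128 - 286*f*g)*g)*f + g = (g*(-128 - 286*f*g))*f + g = f*g*(-128 - 286*f*g) + g = g + f*g*(-128 - 286*f*g))
b(p(12), X(15, 6))/66647 = ((1 - 1*12)*(1 - 128*(-1/16) - 286*(1 - 1*12)*(-1/16)²))/66647 = ((1 - 12)*(1 + 8 - 286*(1 - 12)*1/256))*(1/66647) = -11*(1 + 8 - 286*(-11)*1/256)*(1/66647) = -11*(1 + 8 + 1573/128)*(1/66647) = -11*2725/128*(1/66647) = -29975/128*1/66647 = -29975/8530816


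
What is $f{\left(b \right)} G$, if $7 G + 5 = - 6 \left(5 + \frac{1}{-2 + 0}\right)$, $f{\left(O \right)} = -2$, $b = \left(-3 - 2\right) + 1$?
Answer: $\frac{64}{7} \approx 9.1429$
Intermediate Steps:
$b = -4$ ($b = -5 + 1 = -4$)
$G = - \frac{32}{7}$ ($G = - \frac{5}{7} + \frac{\left(-6\right) \left(5 + \frac{1}{-2 + 0}\right)}{7} = - \frac{5}{7} + \frac{\left(-6\right) \left(5 + \frac{1}{-2}\right)}{7} = - \frac{5}{7} + \frac{\left(-6\right) \left(5 - \frac{1}{2}\right)}{7} = - \frac{5}{7} + \frac{\left(-6\right) \frac{9}{2}}{7} = - \frac{5}{7} + \frac{1}{7} \left(-27\right) = - \frac{5}{7} - \frac{27}{7} = - \frac{32}{7} \approx -4.5714$)
$f{\left(b \right)} G = \left(-2\right) \left(- \frac{32}{7}\right) = \frac{64}{7}$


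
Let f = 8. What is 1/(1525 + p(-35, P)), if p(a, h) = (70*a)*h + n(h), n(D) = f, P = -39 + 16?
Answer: 1/57883 ≈ 1.7276e-5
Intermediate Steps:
P = -23
n(D) = 8
p(a, h) = 8 + 70*a*h (p(a, h) = (70*a)*h + 8 = 70*a*h + 8 = 8 + 70*a*h)
1/(1525 + p(-35, P)) = 1/(1525 + (8 + 70*(-35)*(-23))) = 1/(1525 + (8 + 56350)) = 1/(1525 + 56358) = 1/57883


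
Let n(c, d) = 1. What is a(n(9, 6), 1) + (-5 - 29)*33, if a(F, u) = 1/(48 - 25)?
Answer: -25805/23 ≈ -1122.0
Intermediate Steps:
a(F, u) = 1/23
a(n(9, 6), 1) + (-5 - 29)*33 = 1/23 + (-5 - 29)*33 = 1/23 - 34*33 = 1/23 - 1122 = -25805/23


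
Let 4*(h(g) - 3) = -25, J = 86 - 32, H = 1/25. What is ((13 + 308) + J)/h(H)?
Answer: -1500/13 ≈ -115.38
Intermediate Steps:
H = 1/25 ≈ 0.040000
J = 54
h(g) = -13/4 (h(g) = 3 + (¼)*(-25) = 3 - 25/4 = -13/4)
((13 + 308) + J)/h(H) = ((13 + 308) + 54)/(-13/4) = (321 + 54)*(-4/13) = 375*(-4/13) = -1500/13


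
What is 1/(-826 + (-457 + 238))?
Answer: -1/1045 ≈ -0.00095694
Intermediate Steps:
1/(-826 + (-457 + 238)) = 1/(-826 - 219) = 1/(-1045) = -1/1045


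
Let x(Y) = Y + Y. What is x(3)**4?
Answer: 1296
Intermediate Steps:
x(Y) = 2*Y
x(3)**4 = (2*3)**4 = 6**4 = 1296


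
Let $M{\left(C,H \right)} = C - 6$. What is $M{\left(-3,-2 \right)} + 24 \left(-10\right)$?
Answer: $-249$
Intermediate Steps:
$M{\left(C,H \right)} = -6 + C$
$M{\left(-3,-2 \right)} + 24 \left(-10\right) = \left(-6 - 3\right) + 24 \left(-10\right) = -9 - 240 = -249$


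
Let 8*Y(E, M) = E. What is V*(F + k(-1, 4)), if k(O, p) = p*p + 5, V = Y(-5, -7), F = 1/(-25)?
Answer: -131/10 ≈ -13.100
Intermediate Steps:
Y(E, M) = E/8
F = -1/25 ≈ -0.040000
V = -5/8 (V = (⅛)*(-5) = -5/8 ≈ -0.62500)
k(O, p) = 5 + p² (k(O, p) = p² + 5 = 5 + p²)
V*(F + k(-1, 4)) = -5*(-1/25 + (5 + 4²))/8 = -5*(-1/25 + (5 + 16))/8 = -5*(-1/25 + 21)/8 = -5/8*524/25 = -131/10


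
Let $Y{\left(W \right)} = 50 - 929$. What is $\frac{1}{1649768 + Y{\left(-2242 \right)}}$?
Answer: $\frac{1}{1648889} \approx 6.0647 \cdot 10^{-7}$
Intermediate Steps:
$Y{\left(W \right)} = -879$ ($Y{\left(W \right)} = 50 - 929 = -879$)
$\frac{1}{1649768 + Y{\left(-2242 \right)}} = \frac{1}{1649768 - 879} = \frac{1}{1648889}$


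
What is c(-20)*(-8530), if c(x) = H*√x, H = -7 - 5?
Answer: 204720*I*√5 ≈ 4.5777e+5*I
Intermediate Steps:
H = -12
c(x) = -12*√x
c(-20)*(-8530) = -24*I*√5*(-8530) = 204720*I*√5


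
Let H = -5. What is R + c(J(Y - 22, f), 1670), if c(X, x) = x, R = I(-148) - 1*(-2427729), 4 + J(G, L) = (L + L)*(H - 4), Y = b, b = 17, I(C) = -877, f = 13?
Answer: 2428522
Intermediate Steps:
Y = 17
J(G, L) = -4 - 18*L (J(G, L) = -4 + (L + L)*(-5 - 4) = -4 + (2*L)*(-9) = -4 - 18*L)
R = 2426852 (R = -877 - 1*(-2427729) = -877 + 2427729 = 2426852)
R + c(J(Y - 22, f), 1670) = 2426852 + 1670 = 2428522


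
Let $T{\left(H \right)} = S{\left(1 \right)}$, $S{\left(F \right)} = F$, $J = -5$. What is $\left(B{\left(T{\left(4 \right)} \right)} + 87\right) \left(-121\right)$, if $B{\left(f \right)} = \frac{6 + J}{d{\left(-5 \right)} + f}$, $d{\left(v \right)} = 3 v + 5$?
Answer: $- \frac{94622}{9} \approx -10514.0$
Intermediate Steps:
$T{\left(H \right)} = 1$
$d{\left(v \right)} = 5 + 3 v$
$B{\left(f \right)} = \frac{1}{-10 + f}$ ($B{\left(f \right)} = \frac{6 - 5}{\left(5 + 3 \left(-5\right)\right) + f} = 1 \frac{1}{\left(5 - 15\right) + f} = 1 \frac{1}{-10 + f} = \frac{1}{-10 + f}$)
$\left(B{\left(T{\left(4 \right)} \right)} + 87\right) \left(-121\right) = \left(\frac{1}{-10 + 1} + 87\right) \left(-121\right) = \left(\frac{1}{-9} + 87\right) \left(-121\right) = \left(- \frac{1}{9} + 87\right) \left(-121\right) = \frac{782}{9} \left(-121\right) = - \frac{94622}{9}$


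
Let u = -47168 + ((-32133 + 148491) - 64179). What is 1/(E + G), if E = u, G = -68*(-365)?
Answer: 1/29831 ≈ 3.3522e-5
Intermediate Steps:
u = 5011 (u = -47168 + (116358 - 64179) = -47168 + 52179 = 5011)
G = 24820
E = 5011
1/(E + G) = 1/(5011 + 24820) = 1/29831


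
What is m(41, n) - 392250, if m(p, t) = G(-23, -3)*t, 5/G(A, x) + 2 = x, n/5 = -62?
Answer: -391940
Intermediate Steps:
n = -310 (n = 5*(-62) = -310)
G(A, x) = 5/(-2 + x)
m(p, t) = -t (m(p, t) = (5/(-2 - 3))*t = (5/(-5))*t = (5*(-⅕))*t = -t)
m(41, n) - 392250 = -1*(-310) - 392250 = 310 - 392250 = -391940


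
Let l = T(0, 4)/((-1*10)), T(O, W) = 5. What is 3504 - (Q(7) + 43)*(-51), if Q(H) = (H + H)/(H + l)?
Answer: 75489/13 ≈ 5806.8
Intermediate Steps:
l = -1/2 (l = 5/((-1*10)) = 5/(-10) = 5*(-1/10) = -1/2 ≈ -0.50000)
Q(H) = 2*H/(-1/2 + H) (Q(H) = (H + H)/(H - 1/2) = (2*H)/(-1/2 + H) = 2*H/(-1/2 + H))
3504 - (Q(7) + 43)*(-51) = 3504 - (4*7/(-1 + 2*7) + 43)*(-51) = 3504 - (4*7/(-1 + 14) + 43)*(-51) = 3504 - (4*7/13 + 43)*(-51) = 3504 - (4*7*(1/13) + 43)*(-51) = 3504 - (28/13 + 43)*(-51) = 3504 - 587*(-51)/13 = 3504 - 1*(-29937/13) = 3504 + 29937/13 = 75489/13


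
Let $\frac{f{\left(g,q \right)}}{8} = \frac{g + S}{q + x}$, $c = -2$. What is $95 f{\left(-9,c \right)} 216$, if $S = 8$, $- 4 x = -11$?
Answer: $-218880$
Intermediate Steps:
$x = \frac{11}{4}$ ($x = \left(- \frac{1}{4}\right) \left(-11\right) = \frac{11}{4} \approx 2.75$)
$f{\left(g,q \right)} = \frac{8 \left(8 + g\right)}{\frac{11}{4} + q}$ ($f{\left(g,q \right)} = 8 \frac{g + 8}{q + \frac{11}{4}} = 8 \frac{8 + g}{\frac{11}{4} + q} = \frac{8 \left(8 + g\right)}{\frac{11}{4} + q}$)
$95 f{\left(-9,c \right)} 216 = 95 \frac{32 \left(8 - 9\right)}{11 + 4 \left(-2\right)} 216 = 95 \cdot 32 \frac{1}{11 - 8} \left(-1\right) 216 = 95 \cdot 32 \cdot \frac{1}{3} \left(-1\right) 216 = 95 \left(- \frac{32}{3}\right) 216 = \left(- \frac{3040}{3}\right) 216 = -218880$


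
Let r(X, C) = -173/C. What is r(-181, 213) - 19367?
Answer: -4125344/213 ≈ -19368.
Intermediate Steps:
r(-181, 213) - 19367 = -173/213 - 19367 = -4125344/213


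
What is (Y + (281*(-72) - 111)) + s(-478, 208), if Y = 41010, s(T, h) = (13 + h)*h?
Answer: 66635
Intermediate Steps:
s(T, h) = h*(13 + h)
(Y + (281*(-72) - 111)) + s(-478, 208) = (41010 + (281*(-72) - 111)) + 208*(13 + 208) = (41010 + (-20232 - 111)) + 208*221 = (41010 - 20343) + 45968 = 20667 + 45968 = 66635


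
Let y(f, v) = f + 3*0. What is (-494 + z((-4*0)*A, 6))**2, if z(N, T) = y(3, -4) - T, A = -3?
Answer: 247009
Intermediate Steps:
y(f, v) = f (y(f, v) = f + 0 = f)
z(N, T) = 3 - T
(-494 + z((-4*0)*A, 6))**2 = (-494 + (3 - 1*6))**2 = (-494 + (3 - 6))**2 = (-494 - 3)**2 = (-497)**2 = 247009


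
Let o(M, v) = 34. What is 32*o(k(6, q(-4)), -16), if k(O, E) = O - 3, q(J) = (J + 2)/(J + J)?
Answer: 1088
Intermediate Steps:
q(J) = (2 + J)/(2*J) (q(J) = (2 + J)/((2*J)) = (2 + J)*(1/(2*J)) = (2 + J)/(2*J))
k(O, E) = -3 + O
32*o(k(6, q(-4)), -16) = 32*34 = 1088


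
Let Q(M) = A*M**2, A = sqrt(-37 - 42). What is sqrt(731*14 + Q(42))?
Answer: sqrt(10234 + 1764*I*sqrt(79)) ≈ 120.33 + 65.151*I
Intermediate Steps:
A = I*sqrt(79) (A = sqrt(-79) = I*sqrt(79) ≈ 8.8882*I)
Q(M) = I*sqrt(79)*M**2 (Q(M) = (I*sqrt(79))*M**2 = I*sqrt(79)*M**2)
sqrt(731*14 + Q(42)) = sqrt(731*14 + I*sqrt(79)*42**2) = sqrt(10234 + I*sqrt(79)*1764) = sqrt(10234 + 1764*I*sqrt(79))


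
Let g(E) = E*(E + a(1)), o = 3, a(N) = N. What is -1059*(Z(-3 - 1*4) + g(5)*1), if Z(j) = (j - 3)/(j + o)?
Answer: -68835/2 ≈ -34418.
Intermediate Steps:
g(E) = E*(1 + E) (g(E) = E*(E + 1) = E*(1 + E))
Z(j) = (-3 + j)/(3 + j) (Z(j) = (j - 3)/(j + 3) = (-3 + j)/(3 + j))
-1059*(Z(-3 - 1*4) + g(5)*1) = -1059*((-3 + (-3 - 1*4))/(3 + (-3 - 1*4)) + (5*(1 + 5))*1) = -1059*((-3 + (-3 - 4))/(3 + (-3 - 4)) + (5*6)*1) = -1059*((-3 - 7)/(3 - 7) + 30*1) = -1059*(-10/(-4) + 30) = -1059*(-¼*(-10) + 30) = -1059*(5/2 + 30) = -1059*65/2 = -68835/2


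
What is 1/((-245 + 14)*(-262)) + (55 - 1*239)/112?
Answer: -7102/4323 ≈ -1.6428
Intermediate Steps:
1/((-245 + 14)*(-262)) + (55 - 1*239)/112 = -1/262/(-231) + (55 - 239)*(1/112) = -1/231*(-1/262) - 184*1/112 = 1/60522 - 23/14 = -7102/4323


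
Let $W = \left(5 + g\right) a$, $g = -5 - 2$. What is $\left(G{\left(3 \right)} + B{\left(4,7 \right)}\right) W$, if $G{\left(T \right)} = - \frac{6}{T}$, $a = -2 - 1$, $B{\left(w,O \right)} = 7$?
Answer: $30$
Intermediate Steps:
$a = -3$
$g = -7$
$W = 6$ ($W = \left(5 - 7\right) \left(-3\right) = \left(-2\right) \left(-3\right) = 6$)
$\left(G{\left(3 \right)} + B{\left(4,7 \right)}\right) W = \left(- \frac{6}{3} + 7\right) 6 = \left(\left(-6\right) \frac{1}{3} + 7\right) 6 = \left(-2 + 7\right) 6 = 5 \cdot 6 = 30$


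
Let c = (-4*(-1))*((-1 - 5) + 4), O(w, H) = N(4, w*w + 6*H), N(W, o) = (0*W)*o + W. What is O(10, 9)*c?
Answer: -32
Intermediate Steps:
N(W, o) = W (N(W, o) = 0*o + W = 0 + W = W)
O(w, H) = 4
c = -8 (c = 4*(-6 + 4) = 4*(-2) = -8)
O(10, 9)*c = 4*(-8) = -32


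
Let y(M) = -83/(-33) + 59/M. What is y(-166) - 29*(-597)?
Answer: 94852445/5478 ≈ 17315.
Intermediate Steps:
y(M) = 83/33 + 59/M (y(M) = -83*(-1/33) + 59/M = 83/33 + 59/M)
y(-166) - 29*(-597) = (83/33 + 59/(-166)) - 29*(-597) = (83/33 + 59*(-1/166)) - 1*(-17313) = (83/33 - 59/166) + 17313 = 11831/5478 + 17313 = 94852445/5478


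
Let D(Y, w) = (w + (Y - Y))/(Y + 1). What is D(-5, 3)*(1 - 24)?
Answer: 69/4 ≈ 17.250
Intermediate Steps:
D(Y, w) = w/(1 + Y) (D(Y, w) = (w + 0)/(1 + Y) = w/(1 + Y))
D(-5, 3)*(1 - 24) = (3/(1 - 5))*(1 - 24) = (3/(-4))*(-23) = (3*(-1/4))*(-23) = -3/4*(-23) = 69/4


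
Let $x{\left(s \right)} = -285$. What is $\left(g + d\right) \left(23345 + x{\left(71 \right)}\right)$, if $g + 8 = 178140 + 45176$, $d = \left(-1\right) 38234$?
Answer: $4267806440$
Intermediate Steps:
$d = -38234$
$g = 223308$ ($g = -8 + \left(178140 + 45176\right) = -8 + 223316 = 223308$)
$\left(g + d\right) \left(23345 + x{\left(71 \right)}\right) = \left(223308 - 38234\right) \left(23345 - 285\right) = 185074 \cdot 23060 = 4267806440$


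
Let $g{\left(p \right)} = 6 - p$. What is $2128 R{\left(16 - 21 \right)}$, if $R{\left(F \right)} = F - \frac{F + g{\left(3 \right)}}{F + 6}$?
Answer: $-6384$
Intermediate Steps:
$R{\left(F \right)} = F - \frac{3 + F}{6 + F}$ ($R{\left(F \right)} = F - \frac{F + \left(6 - 3\right)}{F + 6} = F - \frac{F + \left(6 - 3\right)}{6 + F} = F - \frac{F + 3}{6 + F} = F - \frac{3 + F}{6 + F}$)
$2128 R{\left(16 - 21 \right)} = 2128 \frac{-3 + \left(16 - 21\right)^{2} + 5 \left(16 - 21\right)}{6 + \left(16 - 21\right)} = 2128 \frac{-3 + \left(-5\right)^{2} + 5 \left(-5\right)}{6 - 5} = 2128 \frac{-3 + 25 - 25}{1} = 2128 \cdot 1 \left(-3\right) = 2128 \left(-3\right) = -6384$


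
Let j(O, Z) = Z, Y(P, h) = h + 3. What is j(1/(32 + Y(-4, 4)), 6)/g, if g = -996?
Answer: -1/166 ≈ -0.0060241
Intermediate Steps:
Y(P, h) = 3 + h
j(1/(32 + Y(-4, 4)), 6)/g = 6/(-996) = 6*(-1/996) = -1/166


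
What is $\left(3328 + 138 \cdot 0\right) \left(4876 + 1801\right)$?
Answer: $22221056$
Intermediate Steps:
$\left(3328 + 138 \cdot 0\right) \left(4876 + 1801\right) = \left(3328 + 0\right) 6677 = 3328 \cdot 6677 = 22221056$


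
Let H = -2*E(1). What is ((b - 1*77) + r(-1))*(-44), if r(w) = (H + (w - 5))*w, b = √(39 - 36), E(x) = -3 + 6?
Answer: 2860 - 44*√3 ≈ 2783.8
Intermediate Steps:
E(x) = 3
b = √3 ≈ 1.7320
H = -6 (H = -2*3 = -6)
r(w) = w*(-11 + w) (r(w) = (-6 + (w - 5))*w = (-6 + (-5 + w))*w = (-11 + w)*w = w*(-11 + w))
((b - 1*77) + r(-1))*(-44) = ((√3 - 1*77) - (-11 - 1))*(-44) = ((√3 - 77) - 1*(-12))*(-44) = ((-77 + √3) + 12)*(-44) = (-65 + √3)*(-44) = 2860 - 44*√3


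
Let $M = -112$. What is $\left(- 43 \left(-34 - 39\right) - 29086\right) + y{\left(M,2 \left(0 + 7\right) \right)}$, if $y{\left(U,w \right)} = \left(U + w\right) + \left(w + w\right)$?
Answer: $-26017$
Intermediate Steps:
$y{\left(U,w \right)} = U + 3 w$ ($y{\left(U,w \right)} = \left(U + w\right) + 2 w = U + 3 w$)
$\left(- 43 \left(-34 - 39\right) - 29086\right) + y{\left(M,2 \left(0 + 7\right) \right)} = \left(- 43 \left(-34 - 39\right) - 29086\right) - \left(112 - 3 \cdot 2 \left(0 + 7\right)\right) = \left(\left(-43\right) \left(-73\right) - 29086\right) - \left(112 - 3 \cdot 2 \cdot 7\right) = \left(3139 - 29086\right) + \left(-112 + 3 \cdot 14\right) = -25947 + \left(-112 + 42\right) = -25947 - 70 = -26017$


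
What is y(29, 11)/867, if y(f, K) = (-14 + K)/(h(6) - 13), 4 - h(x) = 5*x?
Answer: 1/11271 ≈ 8.8723e-5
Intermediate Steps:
h(x) = 4 - 5*x
y(f, K) = 14/39 - K/39 (y(f, K) = (-14 + K)/((4 - 5*6) - 13) = (-14 + K)/((4 - 30) - 13) = (-14 + K)/(-26 - 13) = (-14 + K)/(-39) = (-14 + K)*(-1/39) = 14/39 - K/39)
y(29, 11)/867 = (14/39 - 1/39*11)/867 = (14/39 - 11/39)*(1/867) = (1/13)*(1/867) = 1/11271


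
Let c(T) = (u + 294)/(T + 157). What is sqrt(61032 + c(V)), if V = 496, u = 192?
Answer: sqrt(26024911446)/653 ≈ 247.05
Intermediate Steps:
c(T) = 486/(157 + T) (c(T) = (192 + 294)/(T + 157) = 486/(157 + T))
sqrt(61032 + c(V)) = sqrt(61032 + 486/(157 + 496)) = sqrt(61032 + 486/653) = sqrt(39854382/653) = sqrt(26024911446)/653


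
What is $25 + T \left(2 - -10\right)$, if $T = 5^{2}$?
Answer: $325$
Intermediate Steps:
$T = 25$
$25 + T \left(2 - -10\right) = 25 + 25 \left(2 - -10\right) = 25 + 25 \left(2 + 10\right) = 25 + 25 \cdot 12 = 25 + 300 = 325$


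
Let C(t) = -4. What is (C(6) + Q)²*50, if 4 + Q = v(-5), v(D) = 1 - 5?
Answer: 7200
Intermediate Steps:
v(D) = -4
Q = -8 (Q = -4 - 4 = -8)
(C(6) + Q)²*50 = (-4 - 8)²*50 = (-12)²*50 = 144*50 = 7200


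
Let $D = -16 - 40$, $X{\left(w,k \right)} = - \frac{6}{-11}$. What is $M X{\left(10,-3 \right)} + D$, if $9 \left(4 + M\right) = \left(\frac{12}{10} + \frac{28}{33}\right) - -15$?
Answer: $- \frac{311174}{5445} \approx -57.149$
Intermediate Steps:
$M = - \frac{3127}{1485}$ ($M = -4 + \frac{\left(\frac{12}{10} + \frac{28}{33}\right) - -15}{9} = -4 + \frac{\left(12 \cdot \frac{1}{10} + 28 \cdot \frac{1}{33}\right) + 15}{9} = -4 + \frac{\left(\frac{6}{5} + \frac{28}{33}\right) + 15}{9} = -4 + \frac{\frac{338}{165} + 15}{9} = -4 + \frac{1}{9} \cdot \frac{2813}{165} = -4 + \frac{2813}{1485} = - \frac{3127}{1485} \approx -2.1057$)
$X{\left(w,k \right)} = \frac{6}{11}$ ($X{\left(w,k \right)} = \left(-6\right) \left(- \frac{1}{11}\right) = \frac{6}{11}$)
$D = -56$
$M X{\left(10,-3 \right)} + D = \left(- \frac{3127}{1485}\right) \frac{6}{11} - 56 = - \frac{6254}{5445} - 56 = - \frac{311174}{5445}$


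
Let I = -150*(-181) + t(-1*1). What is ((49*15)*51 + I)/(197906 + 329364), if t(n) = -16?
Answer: 64619/527270 ≈ 0.12255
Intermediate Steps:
I = 27134 (I = -150*(-181) - 16 = 27150 - 16 = 27134)
((49*15)*51 + I)/(197906 + 329364) = ((49*15)*51 + 27134)/(197906 + 329364) = (735*51 + 27134)/527270 = (37485 + 27134)*(1/527270) = 64619*(1/527270) = 64619/527270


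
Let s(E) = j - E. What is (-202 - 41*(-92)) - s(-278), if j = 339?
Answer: 2953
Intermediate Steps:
s(E) = 339 - E
(-202 - 41*(-92)) - s(-278) = (-202 - 41*(-92)) - (339 - 1*(-278)) = (-202 + 3772) - (339 + 278) = 3570 - 1*617 = 3570 - 617 = 2953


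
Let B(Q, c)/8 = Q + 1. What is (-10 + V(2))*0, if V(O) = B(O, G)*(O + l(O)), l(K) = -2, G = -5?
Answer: 0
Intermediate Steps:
B(Q, c) = 8 + 8*Q (B(Q, c) = 8*(Q + 1) = 8*(1 + Q) = 8 + 8*Q)
V(O) = (-2 + O)*(8 + 8*O) (V(O) = (8 + 8*O)*(O - 2) = (8 + 8*O)*(-2 + O) = (-2 + O)*(8 + 8*O))
(-10 + V(2))*0 = (-10 + 8*(1 + 2)*(-2 + 2))*0 = (-10 + 8*3*0)*0 = (-10 + 0)*0 = -10*0 = 0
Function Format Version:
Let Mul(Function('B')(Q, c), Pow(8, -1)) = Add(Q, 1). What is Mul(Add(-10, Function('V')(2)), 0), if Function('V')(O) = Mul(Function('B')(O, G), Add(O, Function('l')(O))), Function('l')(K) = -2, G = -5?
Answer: 0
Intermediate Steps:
Function('B')(Q, c) = Add(8, Mul(8, Q)) (Function('B')(Q, c) = Mul(8, Add(Q, 1)) = Mul(8, Add(1, Q)) = Add(8, Mul(8, Q)))
Function('V')(O) = Mul(Add(-2, O), Add(8, Mul(8, O))) (Function('V')(O) = Mul(Add(8, Mul(8, O)), Add(O, -2)) = Mul(Add(8, Mul(8, O)), Add(-2, O)) = Mul(Add(-2, O), Add(8, Mul(8, O))))
Mul(Add(-10, Function('V')(2)), 0) = Mul(Add(-10, Mul(8, Add(1, 2), Add(-2, 2))), 0) = Mul(Add(-10, Mul(8, 3, 0)), 0) = Mul(Add(-10, 0), 0) = Mul(-10, 0) = 0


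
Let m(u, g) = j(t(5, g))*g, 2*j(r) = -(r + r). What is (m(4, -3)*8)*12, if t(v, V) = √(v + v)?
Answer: 288*√10 ≈ 910.74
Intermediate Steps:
t(v, V) = √2*√v (t(v, V) = √(2*v) = √2*√v)
j(r) = -r (j(r) = (-(r + r))/2 = (-2*r)/2 = -r)
m(u, g) = -g*√10 (m(u, g) = (-√2*√5)*g = (-√10)*g = -g*√10)
(m(4, -3)*8)*12 = (-1*(-3)*√10*8)*12 = ((3*√10)*8)*12 = (24*√10)*12 = 288*√10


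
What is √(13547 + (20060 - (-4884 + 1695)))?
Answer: 2*√9199 ≈ 191.82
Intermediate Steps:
√(13547 + (20060 - (-4884 + 1695))) = √(13547 + (20060 - 1*(-3189))) = √(13547 + (20060 + 3189)) = √(13547 + 23249) = √36796 = 2*√9199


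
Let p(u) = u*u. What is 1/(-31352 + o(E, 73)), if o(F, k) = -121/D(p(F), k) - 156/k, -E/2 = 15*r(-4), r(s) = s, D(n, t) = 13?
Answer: -949/29763909 ≈ -3.1884e-5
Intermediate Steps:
p(u) = u**2
E = 120 (E = -30*(-4) = -2*(-60) = 120)
o(F, k) = -121/13 - 156/k
1/(-31352 + o(E, 73)) = 1/(-31352 + (-121/13 - 156/73)) = 1/(-31352 - 10861/949) = 1/(-29763909/949) = -949/29763909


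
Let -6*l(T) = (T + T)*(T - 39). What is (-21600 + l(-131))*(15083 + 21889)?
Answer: -1073050680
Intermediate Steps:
l(T) = -T*(-39 + T)/3 (l(T) = -(T + T)*(T - 39)/6 = -2*T*(-39 + T)/6 = -T*(-39 + T)/3)
(-21600 + l(-131))*(15083 + 21889) = (-21600 + (⅓)*(-131)*(39 - 1*(-131)))*(15083 + 21889) = (-21600 + (⅓)*(-131)*(39 + 131))*36972 = (-21600 + (⅓)*(-131)*170)*36972 = (-21600 - 22270/3)*36972 = -87070/3*36972 = -1073050680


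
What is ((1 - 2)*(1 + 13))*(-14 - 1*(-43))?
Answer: -406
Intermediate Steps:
((1 - 2)*(1 + 13))*(-14 - 1*(-43)) = (-1*14)*(-14 + 43) = -14*29 = -406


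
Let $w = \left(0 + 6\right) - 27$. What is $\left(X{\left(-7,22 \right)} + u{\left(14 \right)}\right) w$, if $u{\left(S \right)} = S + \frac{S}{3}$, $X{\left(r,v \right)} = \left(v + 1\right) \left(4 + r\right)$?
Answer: $1057$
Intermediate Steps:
$X{\left(r,v \right)} = \left(1 + v\right) \left(4 + r\right)$
$u{\left(S \right)} = \frac{4 S}{3}$ ($u{\left(S \right)} = S + S \frac{1}{3} = S + \frac{S}{3} = \frac{4 S}{3}$)
$w = -21$ ($w = 6 - 27 = -21$)
$\left(X{\left(-7,22 \right)} + u{\left(14 \right)}\right) w = \left(\left(4 - 7 + 4 \cdot 22 - 154\right) + \frac{4}{3} \cdot 14\right) \left(-21\right) = \left(\left(4 - 7 + 88 - 154\right) + \frac{56}{3}\right) \left(-21\right) = \left(-69 + \frac{56}{3}\right) \left(-21\right) = \left(- \frac{151}{3}\right) \left(-21\right) = 1057$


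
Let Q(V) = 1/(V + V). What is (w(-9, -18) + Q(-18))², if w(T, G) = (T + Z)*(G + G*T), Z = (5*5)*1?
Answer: 6879541249/1296 ≈ 5.3083e+6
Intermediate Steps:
Z = 25 (Z = 25*1 = 25)
w(T, G) = (25 + T)*(G + G*T) (w(T, G) = (T + 25)*(G + G*T) = (25 + T)*(G + G*T))
Q(V) = 1/(2*V)
(w(-9, -18) + Q(-18))² = (-18*(25 + (-9)² + 26*(-9)) + (½)/(-18))² = (-18*(25 + 81 - 234) + (½)*(-1/18))² = (-18*(-128) - 1/36)² = (2304 - 1/36)² = (82943/36)² = 6879541249/1296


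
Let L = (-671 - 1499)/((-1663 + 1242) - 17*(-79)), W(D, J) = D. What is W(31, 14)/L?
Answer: -461/35 ≈ -13.171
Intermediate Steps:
L = -1085/461 (L = -2170/(-421 + 1343) = -2170/922 = -2170*1/922 = -1085/461 ≈ -2.3536)
W(31, 14)/L = 31/(-1085/461) = 31*(-461/1085) = -461/35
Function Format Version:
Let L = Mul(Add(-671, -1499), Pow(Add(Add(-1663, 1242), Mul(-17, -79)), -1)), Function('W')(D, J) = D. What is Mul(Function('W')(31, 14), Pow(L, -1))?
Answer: Rational(-461, 35) ≈ -13.171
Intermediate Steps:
L = Rational(-1085, 461) (L = Mul(-2170, Pow(Add(-421, 1343), -1)) = Mul(-2170, Pow(922, -1)) = Mul(-2170, Rational(1, 922)) = Rational(-1085, 461) ≈ -2.3536)
Mul(Function('W')(31, 14), Pow(L, -1)) = Mul(31, Pow(Rational(-1085, 461), -1)) = Mul(31, Rational(-461, 1085)) = Rational(-461, 35)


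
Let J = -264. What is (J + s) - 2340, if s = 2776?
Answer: 172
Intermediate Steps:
(J + s) - 2340 = (-264 + 2776) - 2340 = 2512 - 2340 = 172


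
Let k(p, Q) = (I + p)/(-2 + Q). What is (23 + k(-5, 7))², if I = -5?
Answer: 441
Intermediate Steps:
k(p, Q) = (-5 + p)/(-2 + Q)
(23 + k(-5, 7))² = (23 + (-5 - 5)/(-2 + 7))² = (23 - 10/5)² = (23 + (⅕)*(-10))² = (23 - 2)² = 21² = 441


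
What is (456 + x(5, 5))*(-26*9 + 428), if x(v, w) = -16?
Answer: 85360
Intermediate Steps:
(456 + x(5, 5))*(-26*9 + 428) = (456 - 16)*(-26*9 + 428) = 440*(-234 + 428) = 440*194 = 85360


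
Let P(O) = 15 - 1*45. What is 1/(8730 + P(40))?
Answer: 1/8700 ≈ 0.00011494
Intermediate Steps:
P(O) = -30 (P(O) = 15 - 45 = -30)
1/(8730 + P(40)) = 1/(8730 - 30) = 1/8700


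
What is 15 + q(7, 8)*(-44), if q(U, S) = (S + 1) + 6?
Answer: -645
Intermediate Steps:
q(U, S) = 7 + S (q(U, S) = (1 + S) + 6 = 7 + S)
15 + q(7, 8)*(-44) = 15 + (7 + 8)*(-44) = 15 + 15*(-44) = 15 - 660 = -645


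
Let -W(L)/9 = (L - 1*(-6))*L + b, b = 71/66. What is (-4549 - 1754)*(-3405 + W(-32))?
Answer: 137439207/2 ≈ 6.8720e+7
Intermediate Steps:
b = 71/66 (b = 71*(1/66) = 71/66 ≈ 1.0758)
W(L) = -213/22 - 9*L*(6 + L) (W(L) = -9*((L - 1*(-6))*L + 71/66) = -9*((L + 6)*L + 71/66) = -9*((6 + L)*L + 71/66) = -9*(L*(6 + L) + 71/66) = -9*(71/66 + L*(6 + L)) = -213/22 - 9*L*(6 + L))
(-4549 - 1754)*(-3405 + W(-32)) = (-4549 - 1754)*(-3405 + (-213/22 - 54*(-32) - 9*(-32)**2)) = -6303*(-3405 + (-213/22 + 1728 - 9*1024)) = -6303*(-3405 + (-213/22 + 1728 - 9216)) = -6303*(-3405 - 164949/22) = -6303*(-239859/22) = 137439207/2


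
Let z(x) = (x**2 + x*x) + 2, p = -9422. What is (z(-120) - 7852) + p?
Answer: 11528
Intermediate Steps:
z(x) = 2 + 2*x**2 (z(x) = (x**2 + x**2) + 2 = 2*x**2 + 2 = 2 + 2*x**2)
(z(-120) - 7852) + p = ((2 + 2*(-120)**2) - 7852) - 9422 = ((2 + 2*14400) - 7852) - 9422 = ((2 + 28800) - 7852) - 9422 = (28802 - 7852) - 9422 = 20950 - 9422 = 11528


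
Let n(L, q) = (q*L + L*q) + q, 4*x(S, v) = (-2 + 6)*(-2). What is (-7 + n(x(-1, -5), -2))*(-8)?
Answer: 8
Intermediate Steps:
x(S, v) = -2 (x(S, v) = ((-2 + 6)*(-2))/4 = (4*(-2))/4 = (¼)*(-8) = -2)
n(L, q) = q + 2*L*q (n(L, q) = (L*q + L*q) + q = 2*L*q + q = q + 2*L*q)
(-7 + n(x(-1, -5), -2))*(-8) = (-7 - 2*(1 + 2*(-2)))*(-8) = (-7 - 2*(1 - 4))*(-8) = (-7 - 2*(-3))*(-8) = (-7 + 6)*(-8) = -1*(-8) = 8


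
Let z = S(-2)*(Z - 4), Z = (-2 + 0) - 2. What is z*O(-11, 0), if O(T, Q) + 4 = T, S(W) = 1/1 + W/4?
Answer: 60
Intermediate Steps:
S(W) = 1 + W/4 (S(W) = 1*1 + W*(¼) = 1 + W/4)
Z = -4 (Z = -2 - 2 = -4)
O(T, Q) = -4 + T
z = -4 (z = (1 + (¼)*(-2))*(-4 - 4) = (1 - ½)*(-8) = (½)*(-8) = -4)
z*O(-11, 0) = -4*(-4 - 11) = -4*(-15) = 60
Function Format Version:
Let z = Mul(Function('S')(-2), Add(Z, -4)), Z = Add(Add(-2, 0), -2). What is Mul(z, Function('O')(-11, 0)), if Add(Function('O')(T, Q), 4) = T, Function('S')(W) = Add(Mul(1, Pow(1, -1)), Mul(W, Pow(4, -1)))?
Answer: 60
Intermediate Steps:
Function('S')(W) = Add(1, Mul(Rational(1, 4), W)) (Function('S')(W) = Add(Mul(1, 1), Mul(W, Rational(1, 4))) = Add(1, Mul(Rational(1, 4), W)))
Z = -4 (Z = Add(-2, -2) = -4)
Function('O')(T, Q) = Add(-4, T)
z = -4 (z = Mul(Add(1, Mul(Rational(1, 4), -2)), Add(-4, -4)) = Mul(Add(1, Rational(-1, 2)), -8) = Mul(Rational(1, 2), -8) = -4)
Mul(z, Function('O')(-11, 0)) = Mul(-4, Add(-4, -11)) = Mul(-4, -15) = 60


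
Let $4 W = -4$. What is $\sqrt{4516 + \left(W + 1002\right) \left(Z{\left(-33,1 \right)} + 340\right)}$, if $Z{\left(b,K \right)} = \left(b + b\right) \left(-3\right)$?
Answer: $\sqrt{543054} \approx 736.92$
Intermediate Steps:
$W = -1$ ($W = \frac{1}{4} \left(-4\right) = -1$)
$Z{\left(b,K \right)} = - 6 b$ ($Z{\left(b,K \right)} = 2 b \left(-3\right) = - 6 b$)
$\sqrt{4516 + \left(W + 1002\right) \left(Z{\left(-33,1 \right)} + 340\right)} = \sqrt{4516 + \left(-1 + 1002\right) \left(\left(-6\right) \left(-33\right) + 340\right)} = \sqrt{4516 + 1001 \left(198 + 340\right)} = \sqrt{4516 + 1001 \cdot 538} = \sqrt{4516 + 538538} = \sqrt{543054}$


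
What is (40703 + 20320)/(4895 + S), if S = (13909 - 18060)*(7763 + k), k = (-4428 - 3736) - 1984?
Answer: 61023/9905030 ≈ 0.0061608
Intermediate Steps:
k = -10148 (k = -8164 - 1984 = -10148)
S = 9900135 (S = (13909 - 18060)*(7763 - 10148) = -4151*(-2385) = 9900135)
(40703 + 20320)/(4895 + S) = (40703 + 20320)/(4895 + 9900135) = 61023/9905030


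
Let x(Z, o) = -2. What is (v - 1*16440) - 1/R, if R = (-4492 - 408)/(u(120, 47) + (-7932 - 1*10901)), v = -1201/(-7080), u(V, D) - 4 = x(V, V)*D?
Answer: -28523228497/1734600 ≈ -16444.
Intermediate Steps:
u(V, D) = 4 - 2*D
v = 1201/7080 (v = -1201*(-1/7080) = 1201/7080 ≈ 0.16963)
R = 4900/18923 (R = (-4492 - 408)/((4 - 2*47) + (-7932 - 1*10901)) = -4900/((4 - 94) + (-7932 - 10901)) = -4900/(-90 - 18833) = -4900/(-18923) = -4900*(-1/18923) = 4900/18923 ≈ 0.25894)
(v - 1*16440) - 1/R = (1201/7080 - 1*16440) - 1/4900/18923 = (1201/7080 - 16440) - 1*18923/4900 = -116393999/7080 - 18923/4900 = -28523228497/1734600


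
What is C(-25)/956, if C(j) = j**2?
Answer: 625/956 ≈ 0.65377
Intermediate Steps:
C(-25)/956 = (-25)**2/956 = 625*(1/956) = 625/956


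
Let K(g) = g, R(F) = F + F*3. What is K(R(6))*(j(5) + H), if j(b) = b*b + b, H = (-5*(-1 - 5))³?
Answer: 648720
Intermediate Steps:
R(F) = 4*F (R(F) = F + 3*F = 4*F)
H = 27000 (H = (-5*(-6))³ = 30³ = 27000)
j(b) = b + b² (j(b) = b² + b = b + b²)
K(R(6))*(j(5) + H) = (4*6)*(5*(1 + 5) + 27000) = 24*(5*6 + 27000) = 24*(30 + 27000) = 24*27030 = 648720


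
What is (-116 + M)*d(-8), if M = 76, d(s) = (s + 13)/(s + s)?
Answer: 25/2 ≈ 12.500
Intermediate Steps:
d(s) = (13 + s)/(2*s) (d(s) = (13 + s)/((2*s)) = (13 + s)*(1/(2*s)) = (13 + s)/(2*s))
(-116 + M)*d(-8) = (-116 + 76)*((1/2)*(13 - 8)/(-8)) = -20*(-1)*5/8 = -40*(-5/16) = 25/2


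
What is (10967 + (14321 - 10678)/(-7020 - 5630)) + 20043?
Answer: 392272857/12650 ≈ 31010.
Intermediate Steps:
(10967 + (14321 - 10678)/(-7020 - 5630)) + 20043 = (10967 + 3643/(-12650)) + 20043 = (10967 + 3643*(-1/12650)) + 20043 = (10967 - 3643/12650) + 20043 = 138728907/12650 + 20043 = 392272857/12650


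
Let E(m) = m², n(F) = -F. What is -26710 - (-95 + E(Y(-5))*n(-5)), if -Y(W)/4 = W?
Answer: -28615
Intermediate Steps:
Y(W) = -4*W
-26710 - (-95 + E(Y(-5))*n(-5)) = -26710 - (-95 + (-4*(-5))²*(-1*(-5))) = -26710 - (-95 + 20²*5) = -26710 - (-95 + 400*5) = -26710 - (-95 + 2000) = -26710 - 1*1905 = -26710 - 1905 = -28615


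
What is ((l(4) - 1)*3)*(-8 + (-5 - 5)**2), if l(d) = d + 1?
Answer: 1104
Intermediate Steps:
l(d) = 1 + d
((l(4) - 1)*3)*(-8 + (-5 - 5)**2) = (((1 + 4) - 1)*3)*(-8 + (-5 - 5)**2) = ((5 - 1)*3)*(-8 + (-10)**2) = (4*3)*(-8 + 100) = 12*92 = 1104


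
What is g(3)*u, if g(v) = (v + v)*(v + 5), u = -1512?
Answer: -72576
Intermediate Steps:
g(v) = 2*v*(5 + v) (g(v) = (2*v)*(5 + v) = 2*v*(5 + v))
g(3)*u = (2*3*(5 + 3))*(-1512) = (2*3*8)*(-1512) = 48*(-1512) = -72576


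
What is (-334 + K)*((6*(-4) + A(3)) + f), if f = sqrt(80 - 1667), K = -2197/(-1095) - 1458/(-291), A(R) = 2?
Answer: 764071682/106215 - 798802213*I*sqrt(3)/106215 ≈ 7193.6 - 13026.0*I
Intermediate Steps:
K = 745279/106215 (K = -2197*(-1/1095) - 1458*(-1/291) = 2197/1095 + 486/97 = 745279/106215 ≈ 7.0167)
f = 23*I*sqrt(3) (f = sqrt(-1587) = 23*I*sqrt(3) ≈ 39.837*I)
(-334 + K)*((6*(-4) + A(3)) + f) = (-334 + 745279/106215)*((6*(-4) + 2) + 23*I*sqrt(3)) = -34730531*((-24 + 2) + 23*I*sqrt(3))/106215 = -34730531*(-22 + 23*I*sqrt(3))/106215 = 764071682/106215 - 798802213*I*sqrt(3)/106215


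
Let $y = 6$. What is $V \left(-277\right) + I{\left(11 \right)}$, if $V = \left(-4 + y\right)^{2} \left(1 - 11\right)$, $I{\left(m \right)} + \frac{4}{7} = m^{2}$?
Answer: $\frac{78403}{7} \approx 11200.0$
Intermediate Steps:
$I{\left(m \right)} = - \frac{4}{7} + m^{2}$
$V = -40$ ($V = \left(-4 + 6\right)^{2} \left(1 - 11\right) = 2^{2} \left(-10\right) = 4 \left(-10\right) = -40$)
$V \left(-277\right) + I{\left(11 \right)} = \left(-40\right) \left(-277\right) - \left(\frac{4}{7} - 11^{2}\right) = 11080 + \left(- \frac{4}{7} + 121\right) = 11080 + \frac{843}{7} = \frac{78403}{7}$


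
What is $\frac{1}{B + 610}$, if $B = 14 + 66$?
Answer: $\frac{1}{690} \approx 0.0014493$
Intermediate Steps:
$B = 80$
$\frac{1}{B + 610} = \frac{1}{80 + 610} = \frac{1}{690}$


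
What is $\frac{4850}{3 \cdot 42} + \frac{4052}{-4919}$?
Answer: $\frac{11673299}{309897} \approx 37.668$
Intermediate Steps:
$\frac{4850}{3 \cdot 42} + \frac{4052}{-4919} = \frac{4850}{126} + 4052 \left(- \frac{1}{4919}\right) = 4850 \cdot \frac{1}{126} - \frac{4052}{4919} = \frac{2425}{63} - \frac{4052}{4919} = \frac{11673299}{309897}$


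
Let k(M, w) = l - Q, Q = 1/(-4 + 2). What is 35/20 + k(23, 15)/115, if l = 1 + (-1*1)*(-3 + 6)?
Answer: 799/460 ≈ 1.7370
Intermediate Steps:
l = -2 (l = 1 - 1*3 = 1 - 3 = -2)
Q = -½ (Q = 1/(-2) = -½ ≈ -0.50000)
k(M, w) = -3/2 (k(M, w) = -2 - 1*(-½) = -2 + ½ = -3/2)
35/20 + k(23, 15)/115 = 35/20 - 3/2/115 = 35*(1/20) - 3/2*1/115 = 7/4 - 3/230 = 799/460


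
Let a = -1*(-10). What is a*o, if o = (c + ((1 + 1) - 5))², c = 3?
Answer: 0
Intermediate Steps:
o = 0 (o = (3 + ((1 + 1) - 5))² = (3 + (2 - 5))² = (3 - 3)² = 0² = 0)
a = 10
a*o = 10*0 = 0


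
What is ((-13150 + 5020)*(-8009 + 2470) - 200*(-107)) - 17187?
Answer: 45036283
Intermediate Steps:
((-13150 + 5020)*(-8009 + 2470) - 200*(-107)) - 17187 = (-8130*(-5539) + 21400) - 17187 = (45032070 + 21400) - 17187 = 45053470 - 17187 = 45036283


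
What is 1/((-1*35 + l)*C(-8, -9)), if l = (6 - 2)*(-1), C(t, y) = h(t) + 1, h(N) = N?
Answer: 1/273 ≈ 0.0036630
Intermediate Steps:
C(t, y) = 1 + t (C(t, y) = t + 1 = 1 + t)
l = -4 (l = 4*(-1) = -4)
1/((-1*35 + l)*C(-8, -9)) = 1/((-1*35 - 4)*(1 - 8)) = 1/((-35 - 4)*(-7)) = 1/(-39*(-7)) = 1/273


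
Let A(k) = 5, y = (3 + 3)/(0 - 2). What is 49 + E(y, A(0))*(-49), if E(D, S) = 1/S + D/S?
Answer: 343/5 ≈ 68.600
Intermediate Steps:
y = -3 (y = 6/(-2) = 6*(-1/2) = -3)
E(D, S) = 1/S + D/S
49 + E(y, A(0))*(-49) = 49 + ((1 - 3)/5)*(-49) = 49 + ((1/5)*(-2))*(-49) = 49 - 2/5*(-49) = 49 + 98/5 = 343/5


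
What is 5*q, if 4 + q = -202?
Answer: -1030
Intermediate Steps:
q = -206 (q = -4 - 202 = -206)
5*q = 5*(-206) = -1030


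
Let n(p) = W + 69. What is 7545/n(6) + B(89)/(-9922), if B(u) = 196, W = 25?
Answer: 37421533/466334 ≈ 80.246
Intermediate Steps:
n(p) = 94 (n(p) = 25 + 69 = 94)
7545/n(6) + B(89)/(-9922) = 7545/94 + 196/(-9922) = 7545*(1/94) + 196*(-1/9922) = 7545/94 - 98/4961 = 37421533/466334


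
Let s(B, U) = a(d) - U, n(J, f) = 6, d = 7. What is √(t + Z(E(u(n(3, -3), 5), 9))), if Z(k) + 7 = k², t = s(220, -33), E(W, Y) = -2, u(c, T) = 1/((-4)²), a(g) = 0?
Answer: √30 ≈ 5.4772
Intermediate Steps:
u(c, T) = 1/16
s(B, U) = -U (s(B, U) = 0 - U = -U)
t = 33 (t = -1*(-33) = 33)
Z(k) = -7 + k²
√(t + Z(E(u(n(3, -3), 5), 9))) = √(33 + (-7 + (-2)²)) = √(33 + (-7 + 4)) = √(33 - 3) = √30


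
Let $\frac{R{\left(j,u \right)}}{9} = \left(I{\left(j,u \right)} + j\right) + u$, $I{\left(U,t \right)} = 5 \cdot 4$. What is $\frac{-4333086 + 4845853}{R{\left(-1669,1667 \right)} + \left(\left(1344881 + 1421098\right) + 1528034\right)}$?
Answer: $\frac{512767}{4294175} \approx 0.11941$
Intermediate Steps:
$I{\left(U,t \right)} = 20$
$R{\left(j,u \right)} = 180 + 9 j + 9 u$ ($R{\left(j,u \right)} = 9 \left(\left(20 + j\right) + u\right) = 9 \left(20 + j + u\right) = 180 + 9 j + 9 u$)
$\frac{-4333086 + 4845853}{R{\left(-1669,1667 \right)} + \left(\left(1344881 + 1421098\right) + 1528034\right)} = \frac{-4333086 + 4845853}{\left(180 + 9 \left(-1669\right) + 9 \cdot 1667\right) + \left(\left(1344881 + 1421098\right) + 1528034\right)} = \frac{512767}{\left(180 - 15021 + 15003\right) + \left(2765979 + 1528034\right)} = \frac{512767}{162 + 4294013} = \frac{512767}{4294175}$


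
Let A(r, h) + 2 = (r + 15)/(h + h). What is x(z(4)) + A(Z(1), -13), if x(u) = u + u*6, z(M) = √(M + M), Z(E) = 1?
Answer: -34/13 + 14*√2 ≈ 17.184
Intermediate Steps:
A(r, h) = -2 + (15 + r)/(2*h) (A(r, h) = -2 + (r + 15)/(h + h) = -2 + (15 + r)/((2*h)) = -2 + (15 + r)*(1/(2*h)) = -2 + (15 + r)/(2*h))
z(M) = √2*√M (z(M) = √(2*M) = √2*√M)
x(u) = 7*u (x(u) = u + 6*u = 7*u)
x(z(4)) + A(Z(1), -13) = 7*(√2*√4) + (½)*(15 + 1 - 4*(-13))/(-13) = 7*(√2*2) + (½)*(-1/13)*(15 + 1 + 52) = 7*(2*√2) + (½)*(-1/13)*68 = 14*√2 - 34/13 = -34/13 + 14*√2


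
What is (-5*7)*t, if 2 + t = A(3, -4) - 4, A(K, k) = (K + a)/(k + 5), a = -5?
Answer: 280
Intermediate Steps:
A(K, k) = (-5 + K)/(5 + k) (A(K, k) = (K - 5)/(k + 5) = (-5 + K)/(5 + k))
t = -8 (t = -2 + ((-5 + 3)/(5 - 4) - 4) = -2 + (-2/1 - 4) = -2 + (1*(-2) - 4) = -2 + (-2 - 4) = -2 - 6 = -8)
(-5*7)*t = -5*7*(-8) = -35*(-8) = 280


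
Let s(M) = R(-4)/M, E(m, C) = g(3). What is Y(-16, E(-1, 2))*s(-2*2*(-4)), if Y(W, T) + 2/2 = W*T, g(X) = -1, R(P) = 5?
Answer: 75/16 ≈ 4.6875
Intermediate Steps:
E(m, C) = -1
s(M) = 5/M
Y(W, T) = -1 + T*W (Y(W, T) = -1 + W*T = -1 + T*W)
Y(-16, E(-1, 2))*s(-2*2*(-4)) = (-1 - 1*(-16))*(5/((-2*2*(-4)))) = (-1 + 16)*(5/((-4*(-4)))) = 15*(5/16) = 75/16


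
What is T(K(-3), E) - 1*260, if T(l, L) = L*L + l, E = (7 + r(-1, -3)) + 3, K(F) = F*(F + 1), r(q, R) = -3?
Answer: -205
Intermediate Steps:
K(F) = F*(1 + F)
E = 7 (E = (7 - 3) + 3 = 4 + 3 = 7)
T(l, L) = l + L**2 (T(l, L) = L**2 + l = l + L**2)
T(K(-3), E) - 1*260 = (-3*(1 - 3) + 7**2) - 1*260 = (-3*(-2) + 49) - 260 = (6 + 49) - 260 = 55 - 260 = -205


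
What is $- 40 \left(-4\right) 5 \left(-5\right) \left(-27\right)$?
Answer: $108000$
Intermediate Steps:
$- 40 \left(-4\right) 5 \left(-5\right) \left(-27\right) = - 40 \left(\left(-20\right) \left(-5\right)\right) \left(-27\right) = \left(-40\right) 100 \left(-27\right) = \left(-4000\right) \left(-27\right) = 108000$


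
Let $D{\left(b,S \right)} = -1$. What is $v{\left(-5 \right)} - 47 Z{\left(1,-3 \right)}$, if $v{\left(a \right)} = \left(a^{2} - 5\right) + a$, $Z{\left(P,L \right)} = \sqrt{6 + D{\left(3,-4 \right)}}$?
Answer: $15 - 47 \sqrt{5} \approx -90.095$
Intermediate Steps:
$Z{\left(P,L \right)} = \sqrt{5}$ ($Z{\left(P,L \right)} = \sqrt{6 - 1} = \sqrt{5}$)
$v{\left(a \right)} = -5 + a + a^{2}$ ($v{\left(a \right)} = \left(-5 + a^{2}\right) + a = -5 + a + a^{2}$)
$v{\left(-5 \right)} - 47 Z{\left(1,-3 \right)} = \left(-5 - 5 + \left(-5\right)^{2}\right) - 47 \sqrt{5} = \left(-5 - 5 + 25\right) - 47 \sqrt{5} = 15 - 47 \sqrt{5}$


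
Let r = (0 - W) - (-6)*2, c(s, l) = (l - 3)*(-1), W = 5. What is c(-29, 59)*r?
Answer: -392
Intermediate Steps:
c(s, l) = 3 - l (c(s, l) = (-3 + l)*(-1) = 3 - l)
r = 7 (r = (0 - 1*5) - (-6)*2 = (0 - 5) - 1*(-12) = -5 + 12 = 7)
c(-29, 59)*r = (3 - 1*59)*7 = (3 - 59)*7 = -56*7 = -392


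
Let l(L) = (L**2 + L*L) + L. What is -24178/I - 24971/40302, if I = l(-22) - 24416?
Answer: 194176193/472943970 ≈ 0.41057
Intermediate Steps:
l(L) = L + 2*L**2 (l(L) = (L**2 + L**2) + L = 2*L**2 + L = L + 2*L**2)
I = -23470 (I = -22*(1 + 2*(-22)) - 24416 = -22*(1 - 44) - 24416 = -22*(-43) - 24416 = 946 - 24416 = -23470)
-24178/I - 24971/40302 = -24178/(-23470) - 24971/40302 = -24178*(-1/23470) - 24971*1/40302 = 12089/11735 - 24971/40302 = 194176193/472943970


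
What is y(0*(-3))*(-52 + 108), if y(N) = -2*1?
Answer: -112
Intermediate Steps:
y(N) = -2
y(0*(-3))*(-52 + 108) = -2*(-52 + 108) = -2*56 = -112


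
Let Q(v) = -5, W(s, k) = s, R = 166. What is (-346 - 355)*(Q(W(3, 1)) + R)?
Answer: -112861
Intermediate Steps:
(-346 - 355)*(Q(W(3, 1)) + R) = (-346 - 355)*(-5 + 166) = -701*161 = -112861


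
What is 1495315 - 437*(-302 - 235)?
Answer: 1729984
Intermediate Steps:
1495315 - 437*(-302 - 235) = 1495315 - 437*(-537) = 1495315 + 234669 = 1729984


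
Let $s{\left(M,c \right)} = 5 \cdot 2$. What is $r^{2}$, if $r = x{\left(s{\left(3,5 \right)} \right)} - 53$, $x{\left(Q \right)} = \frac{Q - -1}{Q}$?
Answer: $\frac{269361}{100} \approx 2693.6$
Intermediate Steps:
$s{\left(M,c \right)} = 10$
$x{\left(Q \right)} = \frac{1 + Q}{Q}$ ($x{\left(Q \right)} = \frac{Q + 1}{Q} = \frac{1 + Q}{Q}$)
$r = - \frac{519}{10}$ ($r = \frac{1 + 10}{10} - 53 = \frac{1}{10} \cdot 11 - 53 = \frac{11}{10} - 53 = - \frac{519}{10} \approx -51.9$)
$r^{2} = \left(- \frac{519}{10}\right)^{2} = \frac{269361}{100}$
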